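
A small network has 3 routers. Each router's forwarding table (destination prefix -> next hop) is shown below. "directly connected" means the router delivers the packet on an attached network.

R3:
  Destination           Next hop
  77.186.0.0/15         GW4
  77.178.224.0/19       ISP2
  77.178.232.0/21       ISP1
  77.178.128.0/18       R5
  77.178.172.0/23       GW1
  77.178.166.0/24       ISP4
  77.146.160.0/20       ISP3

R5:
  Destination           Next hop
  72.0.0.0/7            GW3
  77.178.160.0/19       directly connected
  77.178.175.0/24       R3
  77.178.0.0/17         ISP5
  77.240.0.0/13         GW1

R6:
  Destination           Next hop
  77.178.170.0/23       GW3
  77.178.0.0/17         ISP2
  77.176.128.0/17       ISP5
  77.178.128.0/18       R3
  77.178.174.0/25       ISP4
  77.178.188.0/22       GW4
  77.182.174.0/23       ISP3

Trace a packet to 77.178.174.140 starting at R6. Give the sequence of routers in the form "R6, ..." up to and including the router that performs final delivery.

R6, R3, R5

At R6: longest match for 77.178.174.140 is 77.178.128.0/18 -> R3
At R3: longest match for 77.178.174.140 is 77.178.128.0/18 -> R5
At R5: longest match for 77.178.174.140 is 77.178.160.0/19 -> directly connected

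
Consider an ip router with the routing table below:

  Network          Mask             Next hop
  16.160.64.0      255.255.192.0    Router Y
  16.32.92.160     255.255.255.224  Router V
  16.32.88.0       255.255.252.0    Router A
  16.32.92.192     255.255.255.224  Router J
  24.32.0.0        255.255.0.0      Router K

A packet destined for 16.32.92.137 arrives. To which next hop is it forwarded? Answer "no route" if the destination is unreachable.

no route

No entry's prefix contains 16.32.92.137; there is no default route.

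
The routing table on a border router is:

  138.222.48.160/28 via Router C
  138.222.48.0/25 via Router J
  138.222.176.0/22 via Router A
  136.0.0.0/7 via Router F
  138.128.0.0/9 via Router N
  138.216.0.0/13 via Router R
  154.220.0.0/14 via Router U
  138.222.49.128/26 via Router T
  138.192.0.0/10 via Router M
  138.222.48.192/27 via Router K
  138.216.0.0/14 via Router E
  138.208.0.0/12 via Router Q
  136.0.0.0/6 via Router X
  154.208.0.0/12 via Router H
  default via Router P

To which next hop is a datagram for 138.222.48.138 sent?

Routes whose prefix contains 138.222.48.138:
  0.0.0.0/0 (default, matches everything) -> Router P
  136.0.0.0/6 (136.0.0.0 - 139.255.255.255) -> Router X
  138.128.0.0/9 (138.128.0.0 - 138.255.255.255) -> Router N
  138.192.0.0/10 (138.192.0.0 - 138.255.255.255) -> Router M
  138.208.0.0/12 (138.208.0.0 - 138.223.255.255) -> Router Q
  138.216.0.0/13 (138.216.0.0 - 138.223.255.255) -> Router R
More-specific entries that do NOT match:
  138.222.48.160/28 (138.222.48.160 - 138.222.48.175) does not contain 138.222.48.138
  138.222.48.192/27 (138.222.48.192 - 138.222.48.223) does not contain 138.222.48.138
  138.222.49.128/26 (138.222.49.128 - 138.222.49.191) does not contain 138.222.48.138
  138.222.48.0/25 (138.222.48.0 - 138.222.48.127) does not contain 138.222.48.138
  138.222.176.0/22 (138.222.176.0 - 138.222.179.255) does not contain 138.222.48.138
  154.220.0.0/14 (154.220.0.0 - 154.223.255.255) does not contain 138.222.48.138
  138.216.0.0/14 (138.216.0.0 - 138.219.255.255) does not contain 138.222.48.138
Longest matching prefix is /13 -> next hop Router R.

Router R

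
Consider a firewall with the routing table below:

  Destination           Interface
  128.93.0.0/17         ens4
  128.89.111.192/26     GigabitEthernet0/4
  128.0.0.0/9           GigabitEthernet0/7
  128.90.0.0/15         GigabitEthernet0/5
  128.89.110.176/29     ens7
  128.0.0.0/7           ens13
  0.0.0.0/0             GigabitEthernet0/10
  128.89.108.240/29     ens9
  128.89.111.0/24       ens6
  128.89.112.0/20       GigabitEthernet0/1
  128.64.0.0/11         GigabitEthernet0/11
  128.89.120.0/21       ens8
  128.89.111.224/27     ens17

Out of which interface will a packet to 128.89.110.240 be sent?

Routes whose prefix contains 128.89.110.240:
  0.0.0.0/0 (default, matches everything) -> GigabitEthernet0/10
  128.0.0.0/7 (128.0.0.0 - 129.255.255.255) -> ens13
  128.0.0.0/9 (128.0.0.0 - 128.127.255.255) -> GigabitEthernet0/7
  128.64.0.0/11 (128.64.0.0 - 128.95.255.255) -> GigabitEthernet0/11
More-specific entries that do NOT match:
  128.89.110.176/29 (128.89.110.176 - 128.89.110.183) does not contain 128.89.110.240
  128.89.108.240/29 (128.89.108.240 - 128.89.108.247) does not contain 128.89.110.240
  128.89.111.224/27 (128.89.111.224 - 128.89.111.255) does not contain 128.89.110.240
  128.89.111.192/26 (128.89.111.192 - 128.89.111.255) does not contain 128.89.110.240
  128.89.111.0/24 (128.89.111.0 - 128.89.111.255) does not contain 128.89.110.240
  128.89.120.0/21 (128.89.120.0 - 128.89.127.255) does not contain 128.89.110.240
  128.89.112.0/20 (128.89.112.0 - 128.89.127.255) does not contain 128.89.110.240
  128.93.0.0/17 (128.93.0.0 - 128.93.127.255) does not contain 128.89.110.240
  128.90.0.0/15 (128.90.0.0 - 128.91.255.255) does not contain 128.89.110.240
Longest matching prefix is /11 -> interface GigabitEthernet0/11.

GigabitEthernet0/11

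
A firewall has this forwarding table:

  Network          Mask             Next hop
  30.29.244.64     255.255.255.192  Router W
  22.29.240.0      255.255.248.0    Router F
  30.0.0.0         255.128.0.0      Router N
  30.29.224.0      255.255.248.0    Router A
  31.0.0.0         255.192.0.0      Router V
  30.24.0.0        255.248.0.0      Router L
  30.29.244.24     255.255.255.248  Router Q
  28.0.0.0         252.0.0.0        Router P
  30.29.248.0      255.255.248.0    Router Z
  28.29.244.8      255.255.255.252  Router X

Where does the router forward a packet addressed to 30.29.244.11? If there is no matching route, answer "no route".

Routes whose prefix contains 30.29.244.11:
  28.0.0.0/6 (28.0.0.0 - 31.255.255.255) -> Router P
  30.0.0.0/9 (30.0.0.0 - 30.127.255.255) -> Router N
  30.24.0.0/13 (30.24.0.0 - 30.31.255.255) -> Router L
More-specific entries that do NOT match:
  28.29.244.8/30 (28.29.244.8 - 28.29.244.11) does not contain 30.29.244.11
  30.29.244.24/29 (30.29.244.24 - 30.29.244.31) does not contain 30.29.244.11
  30.29.244.64/26 (30.29.244.64 - 30.29.244.127) does not contain 30.29.244.11
  22.29.240.0/21 (22.29.240.0 - 22.29.247.255) does not contain 30.29.244.11
  30.29.224.0/21 (30.29.224.0 - 30.29.231.255) does not contain 30.29.244.11
  30.29.248.0/21 (30.29.248.0 - 30.29.255.255) does not contain 30.29.244.11
Longest matching prefix is /13 -> next hop Router L.

Router L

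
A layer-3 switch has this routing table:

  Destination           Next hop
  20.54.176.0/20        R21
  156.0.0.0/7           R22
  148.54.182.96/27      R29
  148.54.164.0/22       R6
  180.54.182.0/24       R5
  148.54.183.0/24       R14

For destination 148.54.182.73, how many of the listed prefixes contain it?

0

No listed prefix contains 148.54.182.73.
Total matching entries: 0.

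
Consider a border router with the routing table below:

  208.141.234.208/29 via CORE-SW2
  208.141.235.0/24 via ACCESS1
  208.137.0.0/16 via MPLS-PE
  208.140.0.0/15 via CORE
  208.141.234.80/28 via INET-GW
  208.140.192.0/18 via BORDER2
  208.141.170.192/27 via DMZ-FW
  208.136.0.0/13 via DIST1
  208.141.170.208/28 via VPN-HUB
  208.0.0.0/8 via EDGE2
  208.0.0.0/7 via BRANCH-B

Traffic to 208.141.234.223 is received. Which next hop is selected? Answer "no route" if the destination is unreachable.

Routes whose prefix contains 208.141.234.223:
  208.0.0.0/7 (208.0.0.0 - 209.255.255.255) -> BRANCH-B
  208.0.0.0/8 (208.0.0.0 - 208.255.255.255) -> EDGE2
  208.136.0.0/13 (208.136.0.0 - 208.143.255.255) -> DIST1
  208.140.0.0/15 (208.140.0.0 - 208.141.255.255) -> CORE
More-specific entries that do NOT match:
  208.141.234.208/29 (208.141.234.208 - 208.141.234.215) does not contain 208.141.234.223
  208.141.234.80/28 (208.141.234.80 - 208.141.234.95) does not contain 208.141.234.223
  208.141.170.208/28 (208.141.170.208 - 208.141.170.223) does not contain 208.141.234.223
  208.141.170.192/27 (208.141.170.192 - 208.141.170.223) does not contain 208.141.234.223
  208.141.235.0/24 (208.141.235.0 - 208.141.235.255) does not contain 208.141.234.223
  208.140.192.0/18 (208.140.192.0 - 208.140.255.255) does not contain 208.141.234.223
  208.137.0.0/16 (208.137.0.0 - 208.137.255.255) does not contain 208.141.234.223
Longest matching prefix is /15 -> next hop CORE.

CORE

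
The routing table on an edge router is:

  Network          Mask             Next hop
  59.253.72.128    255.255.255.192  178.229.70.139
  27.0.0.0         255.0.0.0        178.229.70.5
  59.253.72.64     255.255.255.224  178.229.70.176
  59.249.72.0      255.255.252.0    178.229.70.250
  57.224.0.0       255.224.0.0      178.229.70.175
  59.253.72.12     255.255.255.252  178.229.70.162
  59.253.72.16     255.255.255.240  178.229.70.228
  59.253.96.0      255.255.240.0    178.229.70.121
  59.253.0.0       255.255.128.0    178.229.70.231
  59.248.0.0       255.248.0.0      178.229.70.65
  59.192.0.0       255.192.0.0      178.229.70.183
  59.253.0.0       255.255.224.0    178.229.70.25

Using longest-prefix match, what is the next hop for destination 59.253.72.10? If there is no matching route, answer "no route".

Routes whose prefix contains 59.253.72.10:
  59.192.0.0/10 (59.192.0.0 - 59.255.255.255) -> 178.229.70.183
  59.248.0.0/13 (59.248.0.0 - 59.255.255.255) -> 178.229.70.65
  59.253.0.0/17 (59.253.0.0 - 59.253.127.255) -> 178.229.70.231
More-specific entries that do NOT match:
  59.253.72.12/30 (59.253.72.12 - 59.253.72.15) does not contain 59.253.72.10
  59.253.72.16/28 (59.253.72.16 - 59.253.72.31) does not contain 59.253.72.10
  59.253.72.64/27 (59.253.72.64 - 59.253.72.95) does not contain 59.253.72.10
  59.253.72.128/26 (59.253.72.128 - 59.253.72.191) does not contain 59.253.72.10
  59.249.72.0/22 (59.249.72.0 - 59.249.75.255) does not contain 59.253.72.10
  59.253.96.0/20 (59.253.96.0 - 59.253.111.255) does not contain 59.253.72.10
  59.253.0.0/19 (59.253.0.0 - 59.253.31.255) does not contain 59.253.72.10
Longest matching prefix is /17 -> next hop 178.229.70.231.

178.229.70.231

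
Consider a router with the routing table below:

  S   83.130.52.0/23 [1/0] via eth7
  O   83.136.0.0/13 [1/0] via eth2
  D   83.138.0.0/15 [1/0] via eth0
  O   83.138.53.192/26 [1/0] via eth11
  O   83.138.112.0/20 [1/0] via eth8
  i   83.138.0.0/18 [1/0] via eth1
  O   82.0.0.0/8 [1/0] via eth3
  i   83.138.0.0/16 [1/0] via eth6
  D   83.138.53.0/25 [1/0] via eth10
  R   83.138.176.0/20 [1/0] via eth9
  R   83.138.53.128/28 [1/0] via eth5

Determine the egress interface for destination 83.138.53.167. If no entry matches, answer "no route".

eth1

Routes whose prefix contains 83.138.53.167:
  83.136.0.0/13 (83.136.0.0 - 83.143.255.255) -> eth2
  83.138.0.0/15 (83.138.0.0 - 83.139.255.255) -> eth0
  83.138.0.0/16 (83.138.0.0 - 83.138.255.255) -> eth6
  83.138.0.0/18 (83.138.0.0 - 83.138.63.255) -> eth1
More-specific entries that do NOT match:
  83.138.53.128/28 (83.138.53.128 - 83.138.53.143) does not contain 83.138.53.167
  83.138.53.192/26 (83.138.53.192 - 83.138.53.255) does not contain 83.138.53.167
  83.138.53.0/25 (83.138.53.0 - 83.138.53.127) does not contain 83.138.53.167
  83.130.52.0/23 (83.130.52.0 - 83.130.53.255) does not contain 83.138.53.167
  83.138.112.0/20 (83.138.112.0 - 83.138.127.255) does not contain 83.138.53.167
  83.138.176.0/20 (83.138.176.0 - 83.138.191.255) does not contain 83.138.53.167
Longest matching prefix is /18 -> interface eth1.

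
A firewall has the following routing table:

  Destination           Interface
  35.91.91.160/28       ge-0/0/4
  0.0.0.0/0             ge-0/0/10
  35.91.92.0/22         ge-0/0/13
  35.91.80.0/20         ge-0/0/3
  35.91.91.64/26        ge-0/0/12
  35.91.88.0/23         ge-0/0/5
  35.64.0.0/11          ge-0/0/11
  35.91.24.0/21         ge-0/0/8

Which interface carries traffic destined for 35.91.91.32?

Routes whose prefix contains 35.91.91.32:
  0.0.0.0/0 (default, matches everything) -> ge-0/0/10
  35.64.0.0/11 (35.64.0.0 - 35.95.255.255) -> ge-0/0/11
  35.91.80.0/20 (35.91.80.0 - 35.91.95.255) -> ge-0/0/3
More-specific entries that do NOT match:
  35.91.91.160/28 (35.91.91.160 - 35.91.91.175) does not contain 35.91.91.32
  35.91.91.64/26 (35.91.91.64 - 35.91.91.127) does not contain 35.91.91.32
  35.91.88.0/23 (35.91.88.0 - 35.91.89.255) does not contain 35.91.91.32
  35.91.92.0/22 (35.91.92.0 - 35.91.95.255) does not contain 35.91.91.32
  35.91.24.0/21 (35.91.24.0 - 35.91.31.255) does not contain 35.91.91.32
Longest matching prefix is /20 -> interface ge-0/0/3.

ge-0/0/3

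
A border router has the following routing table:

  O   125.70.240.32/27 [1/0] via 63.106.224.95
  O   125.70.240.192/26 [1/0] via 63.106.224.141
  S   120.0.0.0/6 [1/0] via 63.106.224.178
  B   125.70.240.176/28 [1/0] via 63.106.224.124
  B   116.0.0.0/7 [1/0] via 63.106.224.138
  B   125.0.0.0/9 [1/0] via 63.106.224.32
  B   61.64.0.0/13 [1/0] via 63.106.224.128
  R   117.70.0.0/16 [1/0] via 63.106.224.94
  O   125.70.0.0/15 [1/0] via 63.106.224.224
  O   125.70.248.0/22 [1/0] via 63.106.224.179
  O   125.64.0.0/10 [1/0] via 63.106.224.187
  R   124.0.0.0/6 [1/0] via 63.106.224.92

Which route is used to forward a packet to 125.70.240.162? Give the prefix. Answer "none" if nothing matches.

125.70.0.0/15

Entries matching 125.70.240.162:
  124.0.0.0/6 (124.0.0.0 - 127.255.255.255)
  125.0.0.0/9 (125.0.0.0 - 125.127.255.255)
  125.64.0.0/10 (125.64.0.0 - 125.127.255.255)
  125.70.0.0/15 (125.70.0.0 - 125.71.255.255)
Most specific is 125.70.0.0/15.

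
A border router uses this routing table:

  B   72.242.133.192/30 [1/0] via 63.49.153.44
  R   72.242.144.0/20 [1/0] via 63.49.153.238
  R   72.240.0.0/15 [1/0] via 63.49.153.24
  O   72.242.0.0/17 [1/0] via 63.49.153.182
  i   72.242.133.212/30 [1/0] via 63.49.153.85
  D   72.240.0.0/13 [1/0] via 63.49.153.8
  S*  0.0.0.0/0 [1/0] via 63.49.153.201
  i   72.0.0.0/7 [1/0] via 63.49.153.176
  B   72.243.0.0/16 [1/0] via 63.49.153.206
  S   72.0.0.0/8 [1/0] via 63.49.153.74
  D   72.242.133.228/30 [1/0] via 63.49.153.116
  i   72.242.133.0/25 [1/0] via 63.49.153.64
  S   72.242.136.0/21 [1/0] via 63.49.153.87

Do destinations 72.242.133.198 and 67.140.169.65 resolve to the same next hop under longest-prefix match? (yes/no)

no

72.242.133.198: longest match 72.240.0.0/13 -> 63.49.153.8
67.140.169.65: longest match 0.0.0.0/0 -> 63.49.153.201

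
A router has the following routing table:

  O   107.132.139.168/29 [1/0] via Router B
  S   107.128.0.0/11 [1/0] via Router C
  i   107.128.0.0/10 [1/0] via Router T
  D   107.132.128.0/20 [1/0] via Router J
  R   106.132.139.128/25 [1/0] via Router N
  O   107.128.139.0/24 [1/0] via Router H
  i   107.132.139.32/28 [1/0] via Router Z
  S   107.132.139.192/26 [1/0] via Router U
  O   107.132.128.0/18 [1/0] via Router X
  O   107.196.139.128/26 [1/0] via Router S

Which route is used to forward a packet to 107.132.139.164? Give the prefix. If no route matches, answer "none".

107.132.128.0/20

Entries matching 107.132.139.164:
  107.128.0.0/10 (107.128.0.0 - 107.191.255.255)
  107.128.0.0/11 (107.128.0.0 - 107.159.255.255)
  107.132.128.0/18 (107.132.128.0 - 107.132.191.255)
  107.132.128.0/20 (107.132.128.0 - 107.132.143.255)
Most specific is 107.132.128.0/20.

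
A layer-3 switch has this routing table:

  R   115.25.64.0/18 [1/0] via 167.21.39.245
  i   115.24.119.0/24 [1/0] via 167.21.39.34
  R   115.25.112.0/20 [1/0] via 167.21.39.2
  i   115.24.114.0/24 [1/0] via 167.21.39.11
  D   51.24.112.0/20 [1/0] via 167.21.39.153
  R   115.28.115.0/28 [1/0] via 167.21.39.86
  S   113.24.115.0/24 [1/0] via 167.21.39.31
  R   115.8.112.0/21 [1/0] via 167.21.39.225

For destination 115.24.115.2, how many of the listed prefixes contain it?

0

No listed prefix contains 115.24.115.2.
Total matching entries: 0.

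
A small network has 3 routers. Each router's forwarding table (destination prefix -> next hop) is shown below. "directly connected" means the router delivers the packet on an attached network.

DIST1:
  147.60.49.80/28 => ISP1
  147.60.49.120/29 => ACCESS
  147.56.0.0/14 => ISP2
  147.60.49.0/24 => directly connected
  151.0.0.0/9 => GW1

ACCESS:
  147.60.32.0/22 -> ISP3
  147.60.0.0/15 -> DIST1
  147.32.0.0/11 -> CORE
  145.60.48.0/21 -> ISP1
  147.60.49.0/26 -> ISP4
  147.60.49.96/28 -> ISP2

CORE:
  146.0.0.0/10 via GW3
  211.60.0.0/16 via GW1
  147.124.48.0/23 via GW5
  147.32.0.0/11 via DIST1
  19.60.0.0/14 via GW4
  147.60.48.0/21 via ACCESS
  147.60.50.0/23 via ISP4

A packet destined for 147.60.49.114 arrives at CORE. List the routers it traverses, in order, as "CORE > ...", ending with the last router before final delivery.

At CORE: longest match for 147.60.49.114 is 147.60.48.0/21 -> ACCESS
At ACCESS: longest match for 147.60.49.114 is 147.60.0.0/15 -> DIST1
At DIST1: longest match for 147.60.49.114 is 147.60.49.0/24 -> directly connected

CORE > ACCESS > DIST1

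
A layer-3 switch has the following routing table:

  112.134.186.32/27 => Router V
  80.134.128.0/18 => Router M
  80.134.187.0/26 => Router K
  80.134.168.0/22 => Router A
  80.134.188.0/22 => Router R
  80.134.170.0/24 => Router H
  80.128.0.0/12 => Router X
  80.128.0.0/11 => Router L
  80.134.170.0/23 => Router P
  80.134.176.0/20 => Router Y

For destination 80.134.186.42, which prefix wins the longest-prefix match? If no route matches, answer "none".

80.134.176.0/20

Entries matching 80.134.186.42:
  80.128.0.0/11 (80.128.0.0 - 80.159.255.255)
  80.128.0.0/12 (80.128.0.0 - 80.143.255.255)
  80.134.128.0/18 (80.134.128.0 - 80.134.191.255)
  80.134.176.0/20 (80.134.176.0 - 80.134.191.255)
Most specific is 80.134.176.0/20.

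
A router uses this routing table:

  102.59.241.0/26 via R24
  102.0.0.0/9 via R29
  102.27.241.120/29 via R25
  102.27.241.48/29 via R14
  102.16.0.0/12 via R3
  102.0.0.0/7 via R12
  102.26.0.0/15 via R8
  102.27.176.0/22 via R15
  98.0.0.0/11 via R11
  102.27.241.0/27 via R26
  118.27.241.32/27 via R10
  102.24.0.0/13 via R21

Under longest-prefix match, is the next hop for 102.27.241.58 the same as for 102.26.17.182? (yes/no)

102.27.241.58: longest match 102.26.0.0/15 -> R8
102.26.17.182: longest match 102.26.0.0/15 -> R8

yes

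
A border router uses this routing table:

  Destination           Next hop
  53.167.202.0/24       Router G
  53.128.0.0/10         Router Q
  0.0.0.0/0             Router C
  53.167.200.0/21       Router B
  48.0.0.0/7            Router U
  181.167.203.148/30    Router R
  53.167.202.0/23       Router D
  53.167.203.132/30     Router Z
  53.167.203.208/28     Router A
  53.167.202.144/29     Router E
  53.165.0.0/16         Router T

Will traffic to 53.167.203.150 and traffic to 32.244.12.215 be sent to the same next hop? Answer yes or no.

no

53.167.203.150: longest match 53.167.202.0/23 -> Router D
32.244.12.215: longest match 0.0.0.0/0 -> Router C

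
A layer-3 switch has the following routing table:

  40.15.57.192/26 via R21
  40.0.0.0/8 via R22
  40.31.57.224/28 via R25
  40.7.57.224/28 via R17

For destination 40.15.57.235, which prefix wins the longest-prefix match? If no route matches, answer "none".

40.15.57.192/26

Entries matching 40.15.57.235:
  40.0.0.0/8 (40.0.0.0 - 40.255.255.255)
  40.15.57.192/26 (40.15.57.192 - 40.15.57.255)
Most specific is 40.15.57.192/26.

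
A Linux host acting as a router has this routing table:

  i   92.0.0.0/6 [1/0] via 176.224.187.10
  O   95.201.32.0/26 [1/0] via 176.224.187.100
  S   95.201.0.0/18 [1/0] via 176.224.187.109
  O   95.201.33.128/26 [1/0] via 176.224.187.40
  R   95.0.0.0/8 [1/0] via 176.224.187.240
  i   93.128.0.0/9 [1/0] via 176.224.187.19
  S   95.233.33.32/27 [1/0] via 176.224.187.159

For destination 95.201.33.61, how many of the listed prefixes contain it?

3

Prefixes containing 95.201.33.61:
  92.0.0.0/6 (92.0.0.0 - 95.255.255.255)
  95.0.0.0/8 (95.0.0.0 - 95.255.255.255)
  95.201.0.0/18 (95.201.0.0 - 95.201.63.255)
Total matching entries: 3.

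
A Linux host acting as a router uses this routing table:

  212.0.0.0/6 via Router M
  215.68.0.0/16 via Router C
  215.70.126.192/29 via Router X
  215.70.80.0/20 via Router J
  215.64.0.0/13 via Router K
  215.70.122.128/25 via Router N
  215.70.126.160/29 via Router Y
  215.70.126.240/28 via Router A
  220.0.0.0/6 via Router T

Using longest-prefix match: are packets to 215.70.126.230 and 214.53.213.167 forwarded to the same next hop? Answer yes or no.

215.70.126.230: longest match 215.64.0.0/13 -> Router K
214.53.213.167: longest match 212.0.0.0/6 -> Router M

no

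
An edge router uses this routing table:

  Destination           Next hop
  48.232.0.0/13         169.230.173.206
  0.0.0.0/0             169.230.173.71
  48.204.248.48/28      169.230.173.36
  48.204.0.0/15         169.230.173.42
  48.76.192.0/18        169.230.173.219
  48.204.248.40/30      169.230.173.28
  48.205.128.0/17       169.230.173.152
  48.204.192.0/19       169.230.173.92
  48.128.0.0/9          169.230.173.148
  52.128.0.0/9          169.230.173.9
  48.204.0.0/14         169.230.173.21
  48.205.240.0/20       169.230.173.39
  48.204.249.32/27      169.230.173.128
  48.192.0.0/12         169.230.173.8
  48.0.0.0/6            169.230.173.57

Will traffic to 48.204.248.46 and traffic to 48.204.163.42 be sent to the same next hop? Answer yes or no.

48.204.248.46: longest match 48.204.0.0/15 -> 169.230.173.42
48.204.163.42: longest match 48.204.0.0/15 -> 169.230.173.42

yes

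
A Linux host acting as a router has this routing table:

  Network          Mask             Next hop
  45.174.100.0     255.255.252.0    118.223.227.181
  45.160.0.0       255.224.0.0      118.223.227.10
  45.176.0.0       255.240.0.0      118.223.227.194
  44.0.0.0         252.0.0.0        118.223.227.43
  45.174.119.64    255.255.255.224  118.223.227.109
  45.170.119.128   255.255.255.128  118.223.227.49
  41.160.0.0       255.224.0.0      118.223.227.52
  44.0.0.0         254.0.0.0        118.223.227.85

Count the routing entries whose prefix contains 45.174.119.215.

3

Prefixes containing 45.174.119.215:
  44.0.0.0/6 (44.0.0.0 - 47.255.255.255)
  44.0.0.0/7 (44.0.0.0 - 45.255.255.255)
  45.160.0.0/11 (45.160.0.0 - 45.191.255.255)
Total matching entries: 3.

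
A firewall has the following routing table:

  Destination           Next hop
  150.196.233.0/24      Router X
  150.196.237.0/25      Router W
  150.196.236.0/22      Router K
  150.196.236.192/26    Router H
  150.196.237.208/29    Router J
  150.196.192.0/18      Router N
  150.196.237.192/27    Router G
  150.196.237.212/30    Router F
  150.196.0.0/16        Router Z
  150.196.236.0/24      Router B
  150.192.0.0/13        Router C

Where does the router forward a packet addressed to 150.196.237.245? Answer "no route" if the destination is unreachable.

Router K

Routes whose prefix contains 150.196.237.245:
  150.192.0.0/13 (150.192.0.0 - 150.199.255.255) -> Router C
  150.196.0.0/16 (150.196.0.0 - 150.196.255.255) -> Router Z
  150.196.192.0/18 (150.196.192.0 - 150.196.255.255) -> Router N
  150.196.236.0/22 (150.196.236.0 - 150.196.239.255) -> Router K
More-specific entries that do NOT match:
  150.196.237.212/30 (150.196.237.212 - 150.196.237.215) does not contain 150.196.237.245
  150.196.237.208/29 (150.196.237.208 - 150.196.237.215) does not contain 150.196.237.245
  150.196.237.192/27 (150.196.237.192 - 150.196.237.223) does not contain 150.196.237.245
  150.196.236.192/26 (150.196.236.192 - 150.196.236.255) does not contain 150.196.237.245
  150.196.237.0/25 (150.196.237.0 - 150.196.237.127) does not contain 150.196.237.245
  150.196.233.0/24 (150.196.233.0 - 150.196.233.255) does not contain 150.196.237.245
  150.196.236.0/24 (150.196.236.0 - 150.196.236.255) does not contain 150.196.237.245
Longest matching prefix is /22 -> next hop Router K.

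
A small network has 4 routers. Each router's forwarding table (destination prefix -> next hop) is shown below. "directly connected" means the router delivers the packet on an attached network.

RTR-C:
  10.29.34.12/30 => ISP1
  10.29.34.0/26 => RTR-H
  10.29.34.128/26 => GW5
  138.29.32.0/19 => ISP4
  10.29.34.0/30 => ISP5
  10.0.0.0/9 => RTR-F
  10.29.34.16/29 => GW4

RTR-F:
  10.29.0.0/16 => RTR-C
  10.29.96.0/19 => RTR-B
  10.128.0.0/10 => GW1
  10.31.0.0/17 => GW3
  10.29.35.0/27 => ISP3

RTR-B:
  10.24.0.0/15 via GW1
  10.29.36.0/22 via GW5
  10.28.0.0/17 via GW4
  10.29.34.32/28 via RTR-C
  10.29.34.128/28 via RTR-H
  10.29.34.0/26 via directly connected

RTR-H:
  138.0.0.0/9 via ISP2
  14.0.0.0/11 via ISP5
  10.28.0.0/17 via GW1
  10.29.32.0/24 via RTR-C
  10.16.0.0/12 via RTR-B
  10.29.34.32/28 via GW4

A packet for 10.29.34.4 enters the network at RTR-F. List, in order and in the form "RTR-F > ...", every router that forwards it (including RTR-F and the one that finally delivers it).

RTR-F > RTR-C > RTR-H > RTR-B

At RTR-F: longest match for 10.29.34.4 is 10.29.0.0/16 -> RTR-C
At RTR-C: longest match for 10.29.34.4 is 10.29.34.0/26 -> RTR-H
At RTR-H: longest match for 10.29.34.4 is 10.16.0.0/12 -> RTR-B
At RTR-B: longest match for 10.29.34.4 is 10.29.34.0/26 -> directly connected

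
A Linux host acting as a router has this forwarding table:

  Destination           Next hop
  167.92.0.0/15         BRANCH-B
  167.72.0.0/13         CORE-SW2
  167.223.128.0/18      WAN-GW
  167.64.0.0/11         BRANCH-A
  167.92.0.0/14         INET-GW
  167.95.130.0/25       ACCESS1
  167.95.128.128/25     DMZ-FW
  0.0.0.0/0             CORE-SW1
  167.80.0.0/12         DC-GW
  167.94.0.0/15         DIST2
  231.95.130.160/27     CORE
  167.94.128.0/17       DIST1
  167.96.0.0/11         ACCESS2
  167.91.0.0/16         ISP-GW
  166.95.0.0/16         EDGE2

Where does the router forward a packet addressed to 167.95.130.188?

DIST2

Routes whose prefix contains 167.95.130.188:
  0.0.0.0/0 (default, matches everything) -> CORE-SW1
  167.64.0.0/11 (167.64.0.0 - 167.95.255.255) -> BRANCH-A
  167.80.0.0/12 (167.80.0.0 - 167.95.255.255) -> DC-GW
  167.92.0.0/14 (167.92.0.0 - 167.95.255.255) -> INET-GW
  167.94.0.0/15 (167.94.0.0 - 167.95.255.255) -> DIST2
More-specific entries that do NOT match:
  231.95.130.160/27 (231.95.130.160 - 231.95.130.191) does not contain 167.95.130.188
  167.95.130.0/25 (167.95.130.0 - 167.95.130.127) does not contain 167.95.130.188
  167.95.128.128/25 (167.95.128.128 - 167.95.128.255) does not contain 167.95.130.188
  167.223.128.0/18 (167.223.128.0 - 167.223.191.255) does not contain 167.95.130.188
  167.94.128.0/17 (167.94.128.0 - 167.94.255.255) does not contain 167.95.130.188
  167.91.0.0/16 (167.91.0.0 - 167.91.255.255) does not contain 167.95.130.188
  166.95.0.0/16 (166.95.0.0 - 166.95.255.255) does not contain 167.95.130.188
Longest matching prefix is /15 -> next hop DIST2.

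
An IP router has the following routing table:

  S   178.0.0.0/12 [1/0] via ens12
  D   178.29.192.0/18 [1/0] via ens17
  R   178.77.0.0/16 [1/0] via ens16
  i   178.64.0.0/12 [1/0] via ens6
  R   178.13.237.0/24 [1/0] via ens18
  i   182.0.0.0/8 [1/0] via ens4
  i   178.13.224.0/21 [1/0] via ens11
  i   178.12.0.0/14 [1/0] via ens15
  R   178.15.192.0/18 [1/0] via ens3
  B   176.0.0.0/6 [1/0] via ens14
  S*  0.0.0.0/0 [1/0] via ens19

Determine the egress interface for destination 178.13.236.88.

ens15

Routes whose prefix contains 178.13.236.88:
  0.0.0.0/0 (default, matches everything) -> ens19
  176.0.0.0/6 (176.0.0.0 - 179.255.255.255) -> ens14
  178.0.0.0/12 (178.0.0.0 - 178.15.255.255) -> ens12
  178.12.0.0/14 (178.12.0.0 - 178.15.255.255) -> ens15
More-specific entries that do NOT match:
  178.13.237.0/24 (178.13.237.0 - 178.13.237.255) does not contain 178.13.236.88
  178.13.224.0/21 (178.13.224.0 - 178.13.231.255) does not contain 178.13.236.88
  178.29.192.0/18 (178.29.192.0 - 178.29.255.255) does not contain 178.13.236.88
  178.15.192.0/18 (178.15.192.0 - 178.15.255.255) does not contain 178.13.236.88
  178.77.0.0/16 (178.77.0.0 - 178.77.255.255) does not contain 178.13.236.88
Longest matching prefix is /14 -> interface ens15.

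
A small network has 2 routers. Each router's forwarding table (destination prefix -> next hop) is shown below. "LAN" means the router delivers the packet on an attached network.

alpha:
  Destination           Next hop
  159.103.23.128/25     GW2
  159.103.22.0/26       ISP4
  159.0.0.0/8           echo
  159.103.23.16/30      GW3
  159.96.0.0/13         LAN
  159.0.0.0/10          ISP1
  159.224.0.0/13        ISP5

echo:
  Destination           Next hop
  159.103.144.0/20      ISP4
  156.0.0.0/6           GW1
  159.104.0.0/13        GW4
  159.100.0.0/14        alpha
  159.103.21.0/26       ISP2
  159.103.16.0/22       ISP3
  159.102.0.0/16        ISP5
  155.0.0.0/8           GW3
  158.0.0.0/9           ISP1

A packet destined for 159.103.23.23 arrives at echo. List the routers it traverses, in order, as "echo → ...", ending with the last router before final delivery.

echo → alpha

At echo: longest match for 159.103.23.23 is 159.100.0.0/14 -> alpha
At alpha: longest match for 159.103.23.23 is 159.96.0.0/13 -> LAN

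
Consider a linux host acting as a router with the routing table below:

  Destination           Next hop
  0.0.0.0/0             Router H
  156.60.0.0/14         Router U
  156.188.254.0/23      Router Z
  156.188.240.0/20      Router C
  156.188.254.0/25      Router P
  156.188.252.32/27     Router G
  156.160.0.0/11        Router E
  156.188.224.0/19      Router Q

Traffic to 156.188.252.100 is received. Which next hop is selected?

Routes whose prefix contains 156.188.252.100:
  0.0.0.0/0 (default, matches everything) -> Router H
  156.160.0.0/11 (156.160.0.0 - 156.191.255.255) -> Router E
  156.188.224.0/19 (156.188.224.0 - 156.188.255.255) -> Router Q
  156.188.240.0/20 (156.188.240.0 - 156.188.255.255) -> Router C
More-specific entries that do NOT match:
  156.188.252.32/27 (156.188.252.32 - 156.188.252.63) does not contain 156.188.252.100
  156.188.254.0/25 (156.188.254.0 - 156.188.254.127) does not contain 156.188.252.100
  156.188.254.0/23 (156.188.254.0 - 156.188.255.255) does not contain 156.188.252.100
Longest matching prefix is /20 -> next hop Router C.

Router C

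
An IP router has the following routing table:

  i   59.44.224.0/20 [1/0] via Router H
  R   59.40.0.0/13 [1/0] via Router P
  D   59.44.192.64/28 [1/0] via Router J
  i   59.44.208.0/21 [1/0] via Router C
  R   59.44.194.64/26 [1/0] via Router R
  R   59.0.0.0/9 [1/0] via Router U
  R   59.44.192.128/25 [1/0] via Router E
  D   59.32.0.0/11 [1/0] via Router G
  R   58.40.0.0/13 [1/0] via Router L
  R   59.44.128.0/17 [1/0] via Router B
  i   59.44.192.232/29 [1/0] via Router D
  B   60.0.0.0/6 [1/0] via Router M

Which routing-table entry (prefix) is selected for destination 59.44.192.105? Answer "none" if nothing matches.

59.44.128.0/17

Entries matching 59.44.192.105:
  59.0.0.0/9 (59.0.0.0 - 59.127.255.255)
  59.32.0.0/11 (59.32.0.0 - 59.63.255.255)
  59.40.0.0/13 (59.40.0.0 - 59.47.255.255)
  59.44.128.0/17 (59.44.128.0 - 59.44.255.255)
Most specific is 59.44.128.0/17.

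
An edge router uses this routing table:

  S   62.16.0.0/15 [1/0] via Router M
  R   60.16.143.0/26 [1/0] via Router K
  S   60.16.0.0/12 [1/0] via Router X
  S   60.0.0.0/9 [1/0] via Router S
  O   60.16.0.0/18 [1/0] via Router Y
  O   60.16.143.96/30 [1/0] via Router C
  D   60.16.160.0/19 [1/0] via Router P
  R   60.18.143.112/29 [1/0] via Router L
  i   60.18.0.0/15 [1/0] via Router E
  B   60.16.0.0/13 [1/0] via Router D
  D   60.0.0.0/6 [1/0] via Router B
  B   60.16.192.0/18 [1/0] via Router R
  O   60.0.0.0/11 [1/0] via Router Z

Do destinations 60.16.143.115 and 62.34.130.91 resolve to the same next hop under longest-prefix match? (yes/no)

60.16.143.115: longest match 60.16.0.0/13 -> Router D
62.34.130.91: longest match 60.0.0.0/6 -> Router B

no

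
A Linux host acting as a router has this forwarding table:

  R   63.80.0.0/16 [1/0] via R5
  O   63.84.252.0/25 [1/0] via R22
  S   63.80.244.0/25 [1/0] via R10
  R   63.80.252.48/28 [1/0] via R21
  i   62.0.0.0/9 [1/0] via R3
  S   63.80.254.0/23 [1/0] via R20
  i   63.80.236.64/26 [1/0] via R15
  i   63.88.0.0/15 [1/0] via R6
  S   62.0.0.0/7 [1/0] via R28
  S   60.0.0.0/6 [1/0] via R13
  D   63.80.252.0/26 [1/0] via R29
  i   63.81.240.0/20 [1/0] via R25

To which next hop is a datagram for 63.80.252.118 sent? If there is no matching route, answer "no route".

R5

Routes whose prefix contains 63.80.252.118:
  60.0.0.0/6 (60.0.0.0 - 63.255.255.255) -> R13
  62.0.0.0/7 (62.0.0.0 - 63.255.255.255) -> R28
  63.80.0.0/16 (63.80.0.0 - 63.80.255.255) -> R5
More-specific entries that do NOT match:
  63.80.252.48/28 (63.80.252.48 - 63.80.252.63) does not contain 63.80.252.118
  63.80.236.64/26 (63.80.236.64 - 63.80.236.127) does not contain 63.80.252.118
  63.80.252.0/26 (63.80.252.0 - 63.80.252.63) does not contain 63.80.252.118
  63.84.252.0/25 (63.84.252.0 - 63.84.252.127) does not contain 63.80.252.118
  63.80.244.0/25 (63.80.244.0 - 63.80.244.127) does not contain 63.80.252.118
  63.80.254.0/23 (63.80.254.0 - 63.80.255.255) does not contain 63.80.252.118
  63.81.240.0/20 (63.81.240.0 - 63.81.255.255) does not contain 63.80.252.118
Longest matching prefix is /16 -> next hop R5.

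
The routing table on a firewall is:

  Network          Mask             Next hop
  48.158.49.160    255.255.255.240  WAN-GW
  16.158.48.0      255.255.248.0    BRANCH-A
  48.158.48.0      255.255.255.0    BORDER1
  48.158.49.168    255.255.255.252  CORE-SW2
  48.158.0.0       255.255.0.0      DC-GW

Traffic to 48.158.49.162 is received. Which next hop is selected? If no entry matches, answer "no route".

WAN-GW

Routes whose prefix contains 48.158.49.162:
  48.158.0.0/16 (48.158.0.0 - 48.158.255.255) -> DC-GW
  48.158.49.160/28 (48.158.49.160 - 48.158.49.175) -> WAN-GW
More-specific entries that do NOT match:
  48.158.49.168/30 (48.158.49.168 - 48.158.49.171) does not contain 48.158.49.162
Longest matching prefix is /28 -> next hop WAN-GW.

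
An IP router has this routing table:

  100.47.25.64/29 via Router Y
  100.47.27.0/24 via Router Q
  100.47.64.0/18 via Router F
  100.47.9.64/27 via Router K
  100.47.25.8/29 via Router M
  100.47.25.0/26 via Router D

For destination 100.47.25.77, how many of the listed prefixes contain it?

0

No listed prefix contains 100.47.25.77.
Total matching entries: 0.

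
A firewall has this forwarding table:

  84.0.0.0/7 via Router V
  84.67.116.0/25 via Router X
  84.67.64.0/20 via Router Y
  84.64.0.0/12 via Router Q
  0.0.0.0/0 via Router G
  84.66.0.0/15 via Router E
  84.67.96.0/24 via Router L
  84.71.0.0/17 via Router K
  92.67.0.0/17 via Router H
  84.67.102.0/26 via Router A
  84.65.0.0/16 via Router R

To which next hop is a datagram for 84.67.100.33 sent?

Router E

Routes whose prefix contains 84.67.100.33:
  0.0.0.0/0 (default, matches everything) -> Router G
  84.0.0.0/7 (84.0.0.0 - 85.255.255.255) -> Router V
  84.64.0.0/12 (84.64.0.0 - 84.79.255.255) -> Router Q
  84.66.0.0/15 (84.66.0.0 - 84.67.255.255) -> Router E
More-specific entries that do NOT match:
  84.67.102.0/26 (84.67.102.0 - 84.67.102.63) does not contain 84.67.100.33
  84.67.116.0/25 (84.67.116.0 - 84.67.116.127) does not contain 84.67.100.33
  84.67.96.0/24 (84.67.96.0 - 84.67.96.255) does not contain 84.67.100.33
  84.67.64.0/20 (84.67.64.0 - 84.67.79.255) does not contain 84.67.100.33
  84.71.0.0/17 (84.71.0.0 - 84.71.127.255) does not contain 84.67.100.33
  92.67.0.0/17 (92.67.0.0 - 92.67.127.255) does not contain 84.67.100.33
  84.65.0.0/16 (84.65.0.0 - 84.65.255.255) does not contain 84.67.100.33
Longest matching prefix is /15 -> next hop Router E.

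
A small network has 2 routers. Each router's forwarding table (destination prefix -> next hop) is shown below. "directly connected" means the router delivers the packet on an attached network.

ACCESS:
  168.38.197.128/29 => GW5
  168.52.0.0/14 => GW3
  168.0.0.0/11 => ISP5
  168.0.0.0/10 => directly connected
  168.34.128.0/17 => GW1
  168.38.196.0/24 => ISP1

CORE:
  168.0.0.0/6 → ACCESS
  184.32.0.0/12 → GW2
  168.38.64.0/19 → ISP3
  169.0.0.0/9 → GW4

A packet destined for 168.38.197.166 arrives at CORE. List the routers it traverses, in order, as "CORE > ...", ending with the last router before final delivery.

At CORE: longest match for 168.38.197.166 is 168.0.0.0/6 -> ACCESS
At ACCESS: longest match for 168.38.197.166 is 168.0.0.0/10 -> directly connected

CORE > ACCESS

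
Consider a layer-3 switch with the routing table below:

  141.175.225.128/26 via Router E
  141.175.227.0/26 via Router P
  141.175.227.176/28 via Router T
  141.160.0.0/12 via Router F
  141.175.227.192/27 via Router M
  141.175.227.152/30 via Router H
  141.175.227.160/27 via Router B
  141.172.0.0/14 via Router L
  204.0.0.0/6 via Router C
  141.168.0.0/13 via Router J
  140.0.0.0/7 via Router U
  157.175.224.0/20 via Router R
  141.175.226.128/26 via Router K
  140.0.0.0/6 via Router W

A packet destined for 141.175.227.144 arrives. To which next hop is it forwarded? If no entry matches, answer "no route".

Router L

Routes whose prefix contains 141.175.227.144:
  140.0.0.0/6 (140.0.0.0 - 143.255.255.255) -> Router W
  140.0.0.0/7 (140.0.0.0 - 141.255.255.255) -> Router U
  141.160.0.0/12 (141.160.0.0 - 141.175.255.255) -> Router F
  141.168.0.0/13 (141.168.0.0 - 141.175.255.255) -> Router J
  141.172.0.0/14 (141.172.0.0 - 141.175.255.255) -> Router L
More-specific entries that do NOT match:
  141.175.227.152/30 (141.175.227.152 - 141.175.227.155) does not contain 141.175.227.144
  141.175.227.176/28 (141.175.227.176 - 141.175.227.191) does not contain 141.175.227.144
  141.175.227.192/27 (141.175.227.192 - 141.175.227.223) does not contain 141.175.227.144
  141.175.227.160/27 (141.175.227.160 - 141.175.227.191) does not contain 141.175.227.144
  141.175.225.128/26 (141.175.225.128 - 141.175.225.191) does not contain 141.175.227.144
  141.175.227.0/26 (141.175.227.0 - 141.175.227.63) does not contain 141.175.227.144
  141.175.226.128/26 (141.175.226.128 - 141.175.226.191) does not contain 141.175.227.144
  157.175.224.0/20 (157.175.224.0 - 157.175.239.255) does not contain 141.175.227.144
Longest matching prefix is /14 -> next hop Router L.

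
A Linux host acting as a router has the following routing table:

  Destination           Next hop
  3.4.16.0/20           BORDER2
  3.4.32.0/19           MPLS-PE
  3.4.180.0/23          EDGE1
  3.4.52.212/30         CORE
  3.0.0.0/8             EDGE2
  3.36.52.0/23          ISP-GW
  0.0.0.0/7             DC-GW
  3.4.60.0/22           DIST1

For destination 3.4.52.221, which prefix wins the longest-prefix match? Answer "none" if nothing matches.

3.4.32.0/19

Entries matching 3.4.52.221:
  3.0.0.0/8 (3.0.0.0 - 3.255.255.255)
  3.4.32.0/19 (3.4.32.0 - 3.4.63.255)
Most specific is 3.4.32.0/19.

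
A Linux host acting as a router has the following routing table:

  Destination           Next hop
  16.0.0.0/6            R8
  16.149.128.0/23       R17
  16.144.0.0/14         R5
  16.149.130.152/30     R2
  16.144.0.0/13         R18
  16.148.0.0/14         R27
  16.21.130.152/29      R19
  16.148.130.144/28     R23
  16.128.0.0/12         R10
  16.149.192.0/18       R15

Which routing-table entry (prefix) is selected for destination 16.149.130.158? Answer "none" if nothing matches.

16.148.0.0/14

Entries matching 16.149.130.158:
  16.0.0.0/6 (16.0.0.0 - 19.255.255.255)
  16.144.0.0/13 (16.144.0.0 - 16.151.255.255)
  16.148.0.0/14 (16.148.0.0 - 16.151.255.255)
Most specific is 16.148.0.0/14.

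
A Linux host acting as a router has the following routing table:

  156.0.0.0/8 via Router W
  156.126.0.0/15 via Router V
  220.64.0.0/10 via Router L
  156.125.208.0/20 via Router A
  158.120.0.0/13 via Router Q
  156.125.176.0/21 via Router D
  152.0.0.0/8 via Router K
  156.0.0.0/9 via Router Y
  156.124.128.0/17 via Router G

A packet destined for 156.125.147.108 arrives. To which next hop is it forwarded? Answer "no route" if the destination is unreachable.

Routes whose prefix contains 156.125.147.108:
  156.0.0.0/8 (156.0.0.0 - 156.255.255.255) -> Router W
  156.0.0.0/9 (156.0.0.0 - 156.127.255.255) -> Router Y
More-specific entries that do NOT match:
  156.125.176.0/21 (156.125.176.0 - 156.125.183.255) does not contain 156.125.147.108
  156.125.208.0/20 (156.125.208.0 - 156.125.223.255) does not contain 156.125.147.108
  156.124.128.0/17 (156.124.128.0 - 156.124.255.255) does not contain 156.125.147.108
  156.126.0.0/15 (156.126.0.0 - 156.127.255.255) does not contain 156.125.147.108
  158.120.0.0/13 (158.120.0.0 - 158.127.255.255) does not contain 156.125.147.108
  220.64.0.0/10 (220.64.0.0 - 220.127.255.255) does not contain 156.125.147.108
Longest matching prefix is /9 -> next hop Router Y.

Router Y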